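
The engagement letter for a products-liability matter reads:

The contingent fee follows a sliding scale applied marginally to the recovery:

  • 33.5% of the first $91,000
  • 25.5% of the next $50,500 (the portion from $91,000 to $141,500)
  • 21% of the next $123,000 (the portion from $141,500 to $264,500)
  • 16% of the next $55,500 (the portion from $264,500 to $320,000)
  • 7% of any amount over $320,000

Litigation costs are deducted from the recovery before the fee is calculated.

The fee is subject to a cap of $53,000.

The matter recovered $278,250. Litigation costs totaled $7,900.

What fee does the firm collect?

Fee base (net of costs): $278,250 − $7,900 = $270,350
First $91,000 at 33.5% = $30,485.00
Next $50,500 at 25.5% = $12,877.50
Next $123,000 at 21% = $25,830.00
Remaining $5,850 at 16% = $936.00
Fee: $30,485.00 + $12,877.50 + $25,830.00 + $936.00 = $70,128.50
$70,128.50 exceeds the $53,000 cap, so the fee is capped at $53,000.00.

$53,000.00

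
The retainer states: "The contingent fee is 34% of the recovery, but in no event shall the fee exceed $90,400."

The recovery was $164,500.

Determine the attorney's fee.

$55,930.00

34% of $164,500 = $55,930.00
That is under the $90,400 cap.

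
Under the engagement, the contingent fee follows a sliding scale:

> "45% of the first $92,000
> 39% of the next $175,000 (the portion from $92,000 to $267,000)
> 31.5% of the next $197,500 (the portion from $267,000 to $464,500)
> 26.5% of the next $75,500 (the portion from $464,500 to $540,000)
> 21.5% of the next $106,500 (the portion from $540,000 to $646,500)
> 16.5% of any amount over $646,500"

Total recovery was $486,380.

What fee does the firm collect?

First $92,000 at 45% = $41,400.00
Next $175,000 at 39% = $68,250.00
Next $197,500 at 31.5% = $62,212.50
Remaining $21,880 at 26.5% = $5,798.20
Fee: $41,400.00 + $68,250.00 + $62,212.50 + $5,798.20 = $177,660.70

$177,660.70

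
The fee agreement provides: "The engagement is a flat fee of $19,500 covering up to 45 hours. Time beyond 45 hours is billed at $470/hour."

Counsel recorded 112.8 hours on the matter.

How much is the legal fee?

Flat fee: $19,500.00
Excess hours: 112.8 − 45 = 67.8
Overrun: 67.8 × $470 = $31,866.00
Total: $19,500.00 + $31,866.00 = $51,366.00

$51,366.00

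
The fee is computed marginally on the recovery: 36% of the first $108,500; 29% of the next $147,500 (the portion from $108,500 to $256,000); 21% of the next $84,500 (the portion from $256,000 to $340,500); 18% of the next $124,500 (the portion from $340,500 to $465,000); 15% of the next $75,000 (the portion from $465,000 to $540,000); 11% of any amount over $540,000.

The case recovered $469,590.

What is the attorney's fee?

First $108,500 at 36% = $39,060.00
Next $147,500 at 29% = $42,775.00
Next $84,500 at 21% = $17,745.00
Next $124,500 at 18% = $22,410.00
Remaining $4,590 at 15% = $688.50
Fee: $39,060.00 + $42,775.00 + $17,745.00 + $22,410.00 + $688.50 = $122,678.50

$122,678.50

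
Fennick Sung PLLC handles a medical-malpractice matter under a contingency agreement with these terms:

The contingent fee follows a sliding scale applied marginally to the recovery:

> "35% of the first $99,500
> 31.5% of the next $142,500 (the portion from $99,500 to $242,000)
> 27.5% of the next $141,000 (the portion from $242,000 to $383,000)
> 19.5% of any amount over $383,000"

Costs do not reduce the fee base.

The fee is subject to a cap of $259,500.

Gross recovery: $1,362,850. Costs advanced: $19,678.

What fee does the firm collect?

$259,500.00

Fee base is the gross recovery, $1,362,850; costs are reimbursed separately.
First $99,500 at 35% = $34,825.00
Next $142,500 at 31.5% = $44,887.50
Next $141,000 at 27.5% = $38,775.00
Remaining $979,850 at 19.5% = $191,070.75
Fee: $34,825.00 + $44,887.50 + $38,775.00 + $191,070.75 = $309,558.25
$309,558.25 exceeds the $259,500 cap, so the fee is capped at $259,500.00.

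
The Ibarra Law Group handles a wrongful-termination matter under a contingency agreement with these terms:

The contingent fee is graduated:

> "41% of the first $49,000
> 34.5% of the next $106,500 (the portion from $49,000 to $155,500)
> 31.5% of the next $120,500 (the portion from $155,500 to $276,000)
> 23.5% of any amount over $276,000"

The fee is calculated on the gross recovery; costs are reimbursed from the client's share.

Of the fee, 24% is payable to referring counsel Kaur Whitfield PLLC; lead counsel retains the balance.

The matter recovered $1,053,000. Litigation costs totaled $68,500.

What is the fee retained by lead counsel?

Fee base is the gross recovery, $1,053,000; costs are reimbursed separately.
First $49,000 at 41% = $20,090.00
Next $106,500 at 34.5% = $36,742.50
Next $120,500 at 31.5% = $37,957.50
Remaining $777,000 at 23.5% = $182,595.00
Fee: $20,090.00 + $36,742.50 + $37,957.50 + $182,595.00 = $277,385.00
Referral share: 24% of $277,385.00 = $66,572.40; lead counsel retains $277,385.00 − $66,572.40 = $210,812.60.

$210,812.60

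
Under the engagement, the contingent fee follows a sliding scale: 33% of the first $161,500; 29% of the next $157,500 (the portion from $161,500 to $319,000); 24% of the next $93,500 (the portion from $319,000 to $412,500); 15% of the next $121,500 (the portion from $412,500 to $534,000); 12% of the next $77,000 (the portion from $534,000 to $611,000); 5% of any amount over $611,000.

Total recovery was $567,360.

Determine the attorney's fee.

$143,638.20

First $161,500 at 33% = $53,295.00
Next $157,500 at 29% = $45,675.00
Next $93,500 at 24% = $22,440.00
Next $121,500 at 15% = $18,225.00
Remaining $33,360 at 12% = $4,003.20
Fee: $53,295.00 + $45,675.00 + $22,440.00 + $18,225.00 + $4,003.20 = $143,638.20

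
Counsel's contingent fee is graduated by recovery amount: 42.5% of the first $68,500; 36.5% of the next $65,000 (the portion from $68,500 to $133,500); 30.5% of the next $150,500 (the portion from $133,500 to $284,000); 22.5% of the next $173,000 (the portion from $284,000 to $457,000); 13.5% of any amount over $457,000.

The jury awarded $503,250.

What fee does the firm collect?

First $68,500 at 42.5% = $29,112.50
Next $65,000 at 36.5% = $23,725.00
Next $150,500 at 30.5% = $45,902.50
Next $173,000 at 22.5% = $38,925.00
Remaining $46,250 at 13.5% = $6,243.75
Fee: $29,112.50 + $23,725.00 + $45,902.50 + $38,925.00 + $6,243.75 = $143,908.75

$143,908.75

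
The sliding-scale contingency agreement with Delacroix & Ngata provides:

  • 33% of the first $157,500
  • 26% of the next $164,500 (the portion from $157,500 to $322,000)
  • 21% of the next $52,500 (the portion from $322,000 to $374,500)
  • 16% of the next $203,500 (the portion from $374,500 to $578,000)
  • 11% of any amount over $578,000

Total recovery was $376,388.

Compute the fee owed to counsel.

First $157,500 at 33% = $51,975.00
Next $164,500 at 26% = $42,770.00
Next $52,500 at 21% = $11,025.00
Remaining $1,888 at 16% = $302.08
Fee: $51,975.00 + $42,770.00 + $11,025.00 + $302.08 = $106,072.08

$106,072.08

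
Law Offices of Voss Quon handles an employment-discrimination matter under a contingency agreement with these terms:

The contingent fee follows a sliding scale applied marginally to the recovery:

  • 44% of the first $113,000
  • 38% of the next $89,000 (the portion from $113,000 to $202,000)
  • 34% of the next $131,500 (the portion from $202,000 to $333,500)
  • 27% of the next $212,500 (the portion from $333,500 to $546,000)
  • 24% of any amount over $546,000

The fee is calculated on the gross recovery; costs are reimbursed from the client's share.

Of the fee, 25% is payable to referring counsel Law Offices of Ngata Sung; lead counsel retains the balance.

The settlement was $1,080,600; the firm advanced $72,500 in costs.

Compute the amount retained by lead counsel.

Fee base is the gross recovery, $1,080,600; costs are reimbursed separately.
First $113,000 at 44% = $49,720.00
Next $89,000 at 38% = $33,820.00
Next $131,500 at 34% = $44,710.00
Next $212,500 at 27% = $57,375.00
Remaining $534,600 at 24% = $128,304.00
Fee: $49,720.00 + $33,820.00 + $44,710.00 + $57,375.00 + $128,304.00 = $313,929.00
Referral share: 25% of $313,929.00 = $78,482.25; lead counsel retains $313,929.00 − $78,482.25 = $235,446.75.

$235,446.75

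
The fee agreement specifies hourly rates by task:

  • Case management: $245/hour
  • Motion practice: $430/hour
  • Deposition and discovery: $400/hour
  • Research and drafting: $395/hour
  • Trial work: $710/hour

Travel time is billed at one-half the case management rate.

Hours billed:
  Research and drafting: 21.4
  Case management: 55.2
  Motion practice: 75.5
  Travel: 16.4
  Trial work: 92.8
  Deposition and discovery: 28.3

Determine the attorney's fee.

$133,659.00

Case management: 55.2 × $245 = $13,524.00
Motion practice: 75.5 × $430 = $32,465.00
Deposition and discovery: 28.3 × $400 = $11,320.00
Research and drafting: 21.4 × $395 = $8,453.00
Trial work: 92.8 × $710 = $65,888.00
Subtotal: $13,524.00 + $32,465.00 + $11,320.00 + $8,453.00 + $65,888.00 = $131,650.00
Travel: 16.4 × ($245 ÷ 2) = 16.4 × $122.50 = $2,009.00
Total: $131,650.00 + $2,009.00 = $133,659.00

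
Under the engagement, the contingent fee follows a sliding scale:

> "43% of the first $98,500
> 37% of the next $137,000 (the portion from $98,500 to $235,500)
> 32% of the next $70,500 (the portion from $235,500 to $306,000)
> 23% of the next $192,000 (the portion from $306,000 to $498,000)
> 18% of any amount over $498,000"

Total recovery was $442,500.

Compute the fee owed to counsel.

$147,000.00

First $98,500 at 43% = $42,355.00
Next $137,000 at 37% = $50,690.00
Next $70,500 at 32% = $22,560.00
Remaining $136,500 at 23% = $31,395.00
Fee: $42,355.00 + $50,690.00 + $22,560.00 + $31,395.00 = $147,000.00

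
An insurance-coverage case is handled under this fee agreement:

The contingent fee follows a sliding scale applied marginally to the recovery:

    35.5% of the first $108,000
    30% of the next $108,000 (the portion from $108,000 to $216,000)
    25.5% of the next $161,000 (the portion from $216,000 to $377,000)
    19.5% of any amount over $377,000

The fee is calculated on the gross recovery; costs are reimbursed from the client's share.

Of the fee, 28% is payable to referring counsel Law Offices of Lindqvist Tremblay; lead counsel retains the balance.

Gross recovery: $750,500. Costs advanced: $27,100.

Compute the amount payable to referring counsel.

Fee base is the gross recovery, $750,500; costs are reimbursed separately.
First $108,000 at 35.5% = $38,340.00
Next $108,000 at 30% = $32,400.00
Next $161,000 at 25.5% = $41,055.00
Remaining $373,500 at 19.5% = $72,832.50
Fee: $38,340.00 + $32,400.00 + $41,055.00 + $72,832.50 = $184,627.50
Referral share: 28% of $184,627.50 = $51,695.70; lead counsel retains $184,627.50 − $51,695.70 = $132,931.80.

$51,695.70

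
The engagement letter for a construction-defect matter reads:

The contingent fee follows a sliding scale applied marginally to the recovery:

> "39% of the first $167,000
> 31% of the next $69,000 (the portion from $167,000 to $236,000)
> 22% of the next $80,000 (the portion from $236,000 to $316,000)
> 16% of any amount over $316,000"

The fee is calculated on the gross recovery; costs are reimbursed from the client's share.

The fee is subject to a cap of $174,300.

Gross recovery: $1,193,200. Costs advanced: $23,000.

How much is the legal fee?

$174,300.00

Fee base is the gross recovery, $1,193,200; costs are reimbursed separately.
First $167,000 at 39% = $65,130.00
Next $69,000 at 31% = $21,390.00
Next $80,000 at 22% = $17,600.00
Remaining $877,200 at 16% = $140,352.00
Fee: $65,130.00 + $21,390.00 + $17,600.00 + $140,352.00 = $244,472.00
$244,472.00 exceeds the $174,300 cap, so the fee is capped at $174,300.00.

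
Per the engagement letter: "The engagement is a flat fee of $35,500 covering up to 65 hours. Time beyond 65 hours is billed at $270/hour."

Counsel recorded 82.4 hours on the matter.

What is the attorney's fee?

Flat fee: $35,500.00
Excess hours: 82.4 − 65 = 17.4
Overrun: 17.4 × $270 = $4,698.00
Total: $35,500.00 + $4,698.00 = $40,198.00

$40,198.00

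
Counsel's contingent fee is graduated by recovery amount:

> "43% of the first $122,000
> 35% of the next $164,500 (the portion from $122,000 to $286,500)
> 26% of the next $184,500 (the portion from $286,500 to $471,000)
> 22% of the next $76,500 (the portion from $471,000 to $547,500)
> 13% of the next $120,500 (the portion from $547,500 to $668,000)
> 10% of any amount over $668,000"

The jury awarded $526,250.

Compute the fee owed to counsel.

First $122,000 at 43% = $52,460.00
Next $164,500 at 35% = $57,575.00
Next $184,500 at 26% = $47,970.00
Remaining $55,250 at 22% = $12,155.00
Fee: $52,460.00 + $57,575.00 + $47,970.00 + $12,155.00 = $170,160.00

$170,160.00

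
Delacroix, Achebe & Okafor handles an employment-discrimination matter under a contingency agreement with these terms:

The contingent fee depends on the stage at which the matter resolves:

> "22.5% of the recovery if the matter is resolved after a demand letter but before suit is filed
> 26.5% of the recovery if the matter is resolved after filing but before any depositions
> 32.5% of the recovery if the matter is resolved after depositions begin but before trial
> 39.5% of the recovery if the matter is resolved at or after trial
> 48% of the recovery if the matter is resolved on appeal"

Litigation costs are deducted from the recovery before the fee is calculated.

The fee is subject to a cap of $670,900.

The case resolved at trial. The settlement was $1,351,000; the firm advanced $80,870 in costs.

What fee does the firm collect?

$501,701.35

Fee base (net of costs): $1,351,000 − $80,870 = $1,270,130
The matter resolved at trial, so the 39.5% rate applies.
$1,270,130 × 39.5% = $501,701.35
$501,701.35 is under the $670,900 cap.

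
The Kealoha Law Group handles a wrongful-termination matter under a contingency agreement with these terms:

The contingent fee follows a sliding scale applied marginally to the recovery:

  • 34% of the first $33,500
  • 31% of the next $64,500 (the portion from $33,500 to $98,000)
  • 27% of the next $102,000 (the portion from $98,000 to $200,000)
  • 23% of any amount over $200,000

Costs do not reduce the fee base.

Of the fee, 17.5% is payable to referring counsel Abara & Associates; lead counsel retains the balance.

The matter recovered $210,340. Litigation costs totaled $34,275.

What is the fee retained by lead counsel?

$50,575.14

Fee base is the gross recovery, $210,340; costs are reimbursed separately.
First $33,500 at 34% = $11,390.00
Next $64,500 at 31% = $19,995.00
Next $102,000 at 27% = $27,540.00
Remaining $10,340 at 23% = $2,378.20
Fee: $11,390.00 + $19,995.00 + $27,540.00 + $2,378.20 = $61,303.20
Referral share: 17.5% of $61,303.20 = $10,728.06; lead counsel retains $61,303.20 − $10,728.06 = $50,575.14.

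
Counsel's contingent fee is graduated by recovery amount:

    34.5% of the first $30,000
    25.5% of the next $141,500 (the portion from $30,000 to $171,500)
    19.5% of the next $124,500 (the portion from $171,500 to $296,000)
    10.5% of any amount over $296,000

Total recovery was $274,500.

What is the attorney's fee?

First $30,000 at 34.5% = $10,350.00
Next $141,500 at 25.5% = $36,082.50
Remaining $103,000 at 19.5% = $20,085.00
Fee: $10,350.00 + $36,082.50 + $20,085.00 = $66,517.50

$66,517.50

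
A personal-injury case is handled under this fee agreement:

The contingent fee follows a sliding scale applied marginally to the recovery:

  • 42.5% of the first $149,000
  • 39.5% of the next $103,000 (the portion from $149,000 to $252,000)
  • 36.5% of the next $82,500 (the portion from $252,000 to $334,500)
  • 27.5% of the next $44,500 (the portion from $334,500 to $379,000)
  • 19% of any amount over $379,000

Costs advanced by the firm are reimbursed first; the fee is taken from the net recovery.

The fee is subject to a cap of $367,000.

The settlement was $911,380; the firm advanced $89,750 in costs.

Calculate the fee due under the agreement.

Fee base (net of costs): $911,380 − $89,750 = $821,630
First $149,000 at 42.5% = $63,325.00
Next $103,000 at 39.5% = $40,685.00
Next $82,500 at 36.5% = $30,112.50
Next $44,500 at 27.5% = $12,237.50
Remaining $442,630 at 19% = $84,099.70
Fee: $63,325.00 + $40,685.00 + $30,112.50 + $12,237.50 + $84,099.70 = $230,459.70
$230,459.70 is under the $367,000 cap.

$230,459.70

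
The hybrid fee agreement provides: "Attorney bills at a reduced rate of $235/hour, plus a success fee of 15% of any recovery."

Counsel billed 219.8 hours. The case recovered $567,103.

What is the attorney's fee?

Hourly: 219.8 × $235 = $51,653.00
Success fee: 15% of $567,103 = $85,065.45
Total: $51,653.00 + $85,065.45 = $136,718.45

$136,718.45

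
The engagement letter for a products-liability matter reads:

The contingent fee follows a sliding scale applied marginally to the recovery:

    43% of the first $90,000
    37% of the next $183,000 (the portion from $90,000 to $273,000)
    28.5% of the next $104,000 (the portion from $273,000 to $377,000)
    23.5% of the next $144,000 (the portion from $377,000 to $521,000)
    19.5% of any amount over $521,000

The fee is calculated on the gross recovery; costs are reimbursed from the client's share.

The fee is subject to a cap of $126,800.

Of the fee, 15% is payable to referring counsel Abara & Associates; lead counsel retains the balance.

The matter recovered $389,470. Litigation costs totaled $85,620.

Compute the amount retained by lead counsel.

$107,780.00

Fee base is the gross recovery, $389,470; costs are reimbursed separately.
First $90,000 at 43% = $38,700.00
Next $183,000 at 37% = $67,710.00
Next $104,000 at 28.5% = $29,640.00
Remaining $12,470 at 23.5% = $2,930.45
Fee: $38,700.00 + $67,710.00 + $29,640.00 + $2,930.45 = $138,980.45
$138,980.45 exceeds the $126,800 cap, so the fee is capped at $126,800.00.
Referral share: 15% of $126,800.00 = $19,020.00; lead counsel retains $126,800.00 − $19,020.00 = $107,780.00.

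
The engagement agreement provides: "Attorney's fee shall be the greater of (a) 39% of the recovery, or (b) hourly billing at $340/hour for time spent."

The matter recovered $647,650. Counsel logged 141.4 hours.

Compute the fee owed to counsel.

$252,583.50

(a) 39% of $647,650 = $252,583.50
(b) 141.4 × $340 = $48,076.00
The greater is (a): $252,583.50.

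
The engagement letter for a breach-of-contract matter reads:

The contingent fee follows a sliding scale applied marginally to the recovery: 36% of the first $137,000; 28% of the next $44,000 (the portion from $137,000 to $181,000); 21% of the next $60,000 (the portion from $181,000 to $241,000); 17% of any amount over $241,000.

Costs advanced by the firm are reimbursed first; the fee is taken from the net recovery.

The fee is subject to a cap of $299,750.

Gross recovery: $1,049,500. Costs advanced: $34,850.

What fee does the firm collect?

Fee base (net of costs): $1,049,500 − $34,850 = $1,014,650
First $137,000 at 36% = $49,320.00
Next $44,000 at 28% = $12,320.00
Next $60,000 at 21% = $12,600.00
Remaining $773,650 at 17% = $131,520.50
Fee: $49,320.00 + $12,320.00 + $12,600.00 + $131,520.50 = $205,760.50
$205,760.50 is under the $299,750 cap.

$205,760.50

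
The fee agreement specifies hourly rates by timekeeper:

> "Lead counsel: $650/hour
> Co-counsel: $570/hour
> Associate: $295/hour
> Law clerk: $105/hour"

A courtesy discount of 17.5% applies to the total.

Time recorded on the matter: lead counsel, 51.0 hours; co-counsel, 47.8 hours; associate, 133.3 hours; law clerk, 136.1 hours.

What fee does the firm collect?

$94,058.25

Lead counsel: 51.0 × $650 = $33,150.00
Co-counsel: 47.8 × $570 = $27,246.00
Associate: 133.3 × $295 = $39,323.50
Law clerk: 136.1 × $105 = $14,290.50
Subtotal: $114,010.00
Less 17.5% discount: −$19,951.75
Total: $114,010.00 − $19,951.75 = $94,058.25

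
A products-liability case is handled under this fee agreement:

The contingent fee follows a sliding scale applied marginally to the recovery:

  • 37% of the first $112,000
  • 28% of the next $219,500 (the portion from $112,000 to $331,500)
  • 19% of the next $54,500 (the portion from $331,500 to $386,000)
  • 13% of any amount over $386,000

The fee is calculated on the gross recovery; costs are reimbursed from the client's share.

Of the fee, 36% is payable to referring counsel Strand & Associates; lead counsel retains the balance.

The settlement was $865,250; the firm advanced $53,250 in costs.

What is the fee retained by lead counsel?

$112,356.80

Fee base is the gross recovery, $865,250; costs are reimbursed separately.
First $112,000 at 37% = $41,440.00
Next $219,500 at 28% = $61,460.00
Next $54,500 at 19% = $10,355.00
Remaining $479,250 at 13% = $62,302.50
Fee: $41,440.00 + $61,460.00 + $10,355.00 + $62,302.50 = $175,557.50
Referral share: 36% of $175,557.50 = $63,200.70; lead counsel retains $175,557.50 − $63,200.70 = $112,356.80.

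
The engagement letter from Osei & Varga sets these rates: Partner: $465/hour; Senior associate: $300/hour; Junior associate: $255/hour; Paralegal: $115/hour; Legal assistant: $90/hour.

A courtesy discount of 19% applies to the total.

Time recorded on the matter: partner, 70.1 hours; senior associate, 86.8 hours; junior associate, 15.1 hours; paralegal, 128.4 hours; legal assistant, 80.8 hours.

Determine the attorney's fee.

$68,465.25

Partner: 70.1 × $465 = $32,596.50
Senior associate: 86.8 × $300 = $26,040.00
Junior associate: 15.1 × $255 = $3,850.50
Paralegal: 128.4 × $115 = $14,766.00
Legal assistant: 80.8 × $90 = $7,272.00
Subtotal: $84,525.00
Less 19% discount: −$16,059.75
Total: $84,525.00 − $16,059.75 = $68,465.25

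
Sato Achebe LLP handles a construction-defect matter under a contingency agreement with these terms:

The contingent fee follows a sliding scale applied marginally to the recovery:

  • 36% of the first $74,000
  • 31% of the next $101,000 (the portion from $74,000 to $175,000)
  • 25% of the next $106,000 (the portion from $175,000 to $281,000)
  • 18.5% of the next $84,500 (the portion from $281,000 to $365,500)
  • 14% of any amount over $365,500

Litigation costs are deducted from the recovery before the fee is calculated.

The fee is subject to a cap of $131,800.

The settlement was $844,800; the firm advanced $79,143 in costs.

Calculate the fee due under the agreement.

$131,800.00

Fee base (net of costs): $844,800 − $79,143 = $765,657
First $74,000 at 36% = $26,640.00
Next $101,000 at 31% = $31,310.00
Next $106,000 at 25% = $26,500.00
Next $84,500 at 18.5% = $15,632.50
Remaining $400,157 at 14% = $56,021.98
Fee: $26,640.00 + $31,310.00 + $26,500.00 + $15,632.50 + $56,021.98 = $156,104.48
$156,104.48 exceeds the $131,800 cap, so the fee is capped at $131,800.00.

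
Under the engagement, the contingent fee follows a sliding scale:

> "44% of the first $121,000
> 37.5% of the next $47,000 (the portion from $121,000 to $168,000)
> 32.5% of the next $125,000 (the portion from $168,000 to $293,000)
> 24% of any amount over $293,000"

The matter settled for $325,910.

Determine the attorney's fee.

First $121,000 at 44% = $53,240.00
Next $47,000 at 37.5% = $17,625.00
Next $125,000 at 32.5% = $40,625.00
Remaining $32,910 at 24% = $7,898.40
Fee: $53,240.00 + $17,625.00 + $40,625.00 + $7,898.40 = $119,388.40

$119,388.40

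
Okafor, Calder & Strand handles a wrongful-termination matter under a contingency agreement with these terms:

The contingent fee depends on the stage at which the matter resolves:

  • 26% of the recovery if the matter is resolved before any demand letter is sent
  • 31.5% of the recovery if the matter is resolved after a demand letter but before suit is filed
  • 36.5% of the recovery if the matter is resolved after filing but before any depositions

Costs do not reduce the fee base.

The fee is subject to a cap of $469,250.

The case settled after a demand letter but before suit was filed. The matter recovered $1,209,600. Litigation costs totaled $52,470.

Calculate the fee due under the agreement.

Fee base is the gross recovery, $1,209,600; costs are reimbursed separately.
The matter settled after a demand letter but before suit was filed, so the 31.5% rate applies.
$1,209,600 × 31.5% = $381,024.00
$381,024.00 is under the $469,250 cap.

$381,024.00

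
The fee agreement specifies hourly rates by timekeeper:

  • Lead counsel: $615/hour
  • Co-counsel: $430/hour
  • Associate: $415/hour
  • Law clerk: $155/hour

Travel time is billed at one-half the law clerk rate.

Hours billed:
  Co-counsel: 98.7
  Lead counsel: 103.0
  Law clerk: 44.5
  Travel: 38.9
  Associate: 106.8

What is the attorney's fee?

$160,020.25

Lead counsel: 103.0 × $615 = $63,345.00
Co-counsel: 98.7 × $430 = $42,441.00
Associate: 106.8 × $415 = $44,322.00
Law clerk: 44.5 × $155 = $6,897.50
Subtotal: $63,345.00 + $42,441.00 + $44,322.00 + $6,897.50 = $157,005.50
Travel: 38.9 × ($155 ÷ 2) = 38.9 × $77.50 = $3,014.75
Total: $157,005.50 + $3,014.75 = $160,020.25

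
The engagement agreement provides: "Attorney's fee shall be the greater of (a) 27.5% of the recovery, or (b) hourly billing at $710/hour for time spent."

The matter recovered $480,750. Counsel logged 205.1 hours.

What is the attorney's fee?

(a) 27.5% of $480,750 = $132,206.25
(b) 205.1 × $710 = $145,621.00
The greater is (b): $145,621.00.

$145,621.00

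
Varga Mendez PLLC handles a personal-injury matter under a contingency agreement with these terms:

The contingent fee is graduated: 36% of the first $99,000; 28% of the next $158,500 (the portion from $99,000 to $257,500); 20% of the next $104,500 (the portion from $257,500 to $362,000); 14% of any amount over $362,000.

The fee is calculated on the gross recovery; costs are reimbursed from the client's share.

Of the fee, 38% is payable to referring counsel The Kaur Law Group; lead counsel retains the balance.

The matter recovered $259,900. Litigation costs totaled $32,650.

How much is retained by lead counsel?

$49,910.00

Fee base is the gross recovery, $259,900; costs are reimbursed separately.
First $99,000 at 36% = $35,640.00
Next $158,500 at 28% = $44,380.00
Remaining $2,400 at 20% = $480.00
Fee: $35,640.00 + $44,380.00 + $480.00 = $80,500.00
Referral share: 38% of $80,500.00 = $30,590.00; lead counsel retains $80,500.00 − $30,590.00 = $49,910.00.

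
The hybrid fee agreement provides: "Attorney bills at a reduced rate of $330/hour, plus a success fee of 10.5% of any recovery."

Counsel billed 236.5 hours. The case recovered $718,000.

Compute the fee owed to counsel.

$153,435.00

Hourly: 236.5 × $330 = $78,045.00
Success fee: 10.5% of $718,000 = $75,390.00
Total: $78,045.00 + $75,390.00 = $153,435.00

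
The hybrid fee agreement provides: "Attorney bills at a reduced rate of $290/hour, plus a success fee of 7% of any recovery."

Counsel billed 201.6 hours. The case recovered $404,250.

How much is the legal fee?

Hourly: 201.6 × $290 = $58,464.00
Success fee: 7% of $404,250 = $28,297.50
Total: $58,464.00 + $28,297.50 = $86,761.50

$86,761.50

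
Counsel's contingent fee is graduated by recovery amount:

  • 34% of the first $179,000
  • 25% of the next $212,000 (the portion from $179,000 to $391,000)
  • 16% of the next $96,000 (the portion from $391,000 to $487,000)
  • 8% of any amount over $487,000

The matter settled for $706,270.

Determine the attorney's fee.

$146,761.60

First $179,000 at 34% = $60,860.00
Next $212,000 at 25% = $53,000.00
Next $96,000 at 16% = $15,360.00
Remaining $219,270 at 8% = $17,541.60
Fee: $60,860.00 + $53,000.00 + $15,360.00 + $17,541.60 = $146,761.60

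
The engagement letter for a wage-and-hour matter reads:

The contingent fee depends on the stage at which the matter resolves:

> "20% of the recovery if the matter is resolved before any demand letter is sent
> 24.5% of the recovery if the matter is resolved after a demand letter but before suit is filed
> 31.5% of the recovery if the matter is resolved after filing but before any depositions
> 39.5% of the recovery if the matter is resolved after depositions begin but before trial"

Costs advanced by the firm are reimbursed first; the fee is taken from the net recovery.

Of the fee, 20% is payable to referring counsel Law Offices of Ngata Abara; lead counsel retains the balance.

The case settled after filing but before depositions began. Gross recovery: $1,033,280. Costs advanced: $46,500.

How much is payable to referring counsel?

$62,167.14

Fee base (net of costs): $1,033,280 − $46,500 = $986,780
The matter settled after filing but before depositions began, so the 31.5% rate applies.
$986,780 × 31.5% = $310,835.70
Referral share: 20% of $310,835.70 = $62,167.14; lead counsel retains $310,835.70 − $62,167.14 = $248,668.56.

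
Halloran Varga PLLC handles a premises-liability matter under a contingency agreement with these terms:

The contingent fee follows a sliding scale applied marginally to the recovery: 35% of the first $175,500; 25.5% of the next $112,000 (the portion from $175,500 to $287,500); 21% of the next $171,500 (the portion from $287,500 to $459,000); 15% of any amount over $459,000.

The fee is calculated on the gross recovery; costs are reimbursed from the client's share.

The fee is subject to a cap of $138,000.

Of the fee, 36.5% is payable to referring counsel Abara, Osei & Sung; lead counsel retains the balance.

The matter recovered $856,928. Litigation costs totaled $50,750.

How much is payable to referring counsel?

Fee base is the gross recovery, $856,928; costs are reimbursed separately.
First $175,500 at 35% = $61,425.00
Next $112,000 at 25.5% = $28,560.00
Next $171,500 at 21% = $36,015.00
Remaining $397,928 at 15% = $59,689.20
Fee: $61,425.00 + $28,560.00 + $36,015.00 + $59,689.20 = $185,689.20
$185,689.20 exceeds the $138,000 cap, so the fee is capped at $138,000.00.
Referral share: 36.5% of $138,000.00 = $50,370.00; lead counsel retains $138,000.00 − $50,370.00 = $87,630.00.

$50,370.00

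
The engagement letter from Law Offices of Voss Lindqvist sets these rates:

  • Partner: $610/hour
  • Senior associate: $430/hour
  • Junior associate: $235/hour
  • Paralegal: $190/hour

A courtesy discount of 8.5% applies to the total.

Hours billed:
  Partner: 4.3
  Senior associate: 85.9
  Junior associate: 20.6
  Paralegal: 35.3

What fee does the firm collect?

$46,763.82

Partner: 4.3 × $610 = $2,623.00
Senior associate: 85.9 × $430 = $36,937.00
Junior associate: 20.6 × $235 = $4,841.00
Paralegal: 35.3 × $190 = $6,707.00
Subtotal: $51,108.00
Less 8.5% discount: −$4,344.18
Total: $51,108.00 − $4,344.18 = $46,763.82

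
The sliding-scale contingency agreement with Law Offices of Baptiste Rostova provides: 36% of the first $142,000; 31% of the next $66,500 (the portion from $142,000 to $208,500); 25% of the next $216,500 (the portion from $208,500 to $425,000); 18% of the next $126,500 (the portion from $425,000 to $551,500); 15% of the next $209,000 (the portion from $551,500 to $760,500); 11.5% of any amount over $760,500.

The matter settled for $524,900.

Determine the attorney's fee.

First $142,000 at 36% = $51,120.00
Next $66,500 at 31% = $20,615.00
Next $216,500 at 25% = $54,125.00
Remaining $99,900 at 18% = $17,982.00
Fee: $51,120.00 + $20,615.00 + $54,125.00 + $17,982.00 = $143,842.00

$143,842.00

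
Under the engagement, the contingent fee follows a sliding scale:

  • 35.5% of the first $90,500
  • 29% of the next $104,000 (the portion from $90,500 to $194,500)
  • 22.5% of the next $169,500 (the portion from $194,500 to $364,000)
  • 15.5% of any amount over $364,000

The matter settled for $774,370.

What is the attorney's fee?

$164,032.35

First $90,500 at 35.5% = $32,127.50
Next $104,000 at 29% = $30,160.00
Next $169,500 at 22.5% = $38,137.50
Remaining $410,370 at 15.5% = $63,607.35
Fee: $32,127.50 + $30,160.00 + $38,137.50 + $63,607.35 = $164,032.35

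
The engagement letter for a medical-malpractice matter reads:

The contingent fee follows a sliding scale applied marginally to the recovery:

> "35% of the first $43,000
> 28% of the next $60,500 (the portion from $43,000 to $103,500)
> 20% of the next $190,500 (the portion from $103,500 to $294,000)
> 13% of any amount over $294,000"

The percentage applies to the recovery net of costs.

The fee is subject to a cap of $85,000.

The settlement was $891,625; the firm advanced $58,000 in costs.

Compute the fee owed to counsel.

Fee base (net of costs): $891,625 − $58,000 = $833,625
First $43,000 at 35% = $15,050.00
Next $60,500 at 28% = $16,940.00
Next $190,500 at 20% = $38,100.00
Remaining $539,625 at 13% = $70,151.25
Fee: $15,050.00 + $16,940.00 + $38,100.00 + $70,151.25 = $140,241.25
$140,241.25 exceeds the $85,000 cap, so the fee is capped at $85,000.00.

$85,000.00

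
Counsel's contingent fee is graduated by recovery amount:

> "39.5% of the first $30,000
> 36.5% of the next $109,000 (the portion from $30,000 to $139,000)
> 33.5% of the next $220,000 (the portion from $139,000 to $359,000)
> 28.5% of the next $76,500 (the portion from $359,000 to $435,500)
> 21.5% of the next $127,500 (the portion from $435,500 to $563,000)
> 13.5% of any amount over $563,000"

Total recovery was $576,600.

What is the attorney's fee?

$176,386.00

First $30,000 at 39.5% = $11,850.00
Next $109,000 at 36.5% = $39,785.00
Next $220,000 at 33.5% = $73,700.00
Next $76,500 at 28.5% = $21,802.50
Next $127,500 at 21.5% = $27,412.50
Remaining $13,600 at 13.5% = $1,836.00
Fee: $11,850.00 + $39,785.00 + $73,700.00 + $21,802.50 + $27,412.50 + $1,836.00 = $176,386.00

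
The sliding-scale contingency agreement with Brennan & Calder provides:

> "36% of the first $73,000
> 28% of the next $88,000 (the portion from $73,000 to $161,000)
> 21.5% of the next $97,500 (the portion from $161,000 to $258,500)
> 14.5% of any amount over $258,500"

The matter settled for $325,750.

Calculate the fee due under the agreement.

$81,633.75

First $73,000 at 36% = $26,280.00
Next $88,000 at 28% = $24,640.00
Next $97,500 at 21.5% = $20,962.50
Remaining $67,250 at 14.5% = $9,751.25
Fee: $26,280.00 + $24,640.00 + $20,962.50 + $9,751.25 = $81,633.75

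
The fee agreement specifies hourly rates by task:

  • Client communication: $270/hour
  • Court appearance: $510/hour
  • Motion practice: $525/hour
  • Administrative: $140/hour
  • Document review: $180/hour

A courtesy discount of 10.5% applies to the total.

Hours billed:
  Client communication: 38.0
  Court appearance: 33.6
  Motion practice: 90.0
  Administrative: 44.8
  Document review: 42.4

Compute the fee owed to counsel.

Client communication: 38.0 × $270 = $10,260.00
Court appearance: 33.6 × $510 = $17,136.00
Motion practice: 90.0 × $525 = $47,250.00
Administrative: 44.8 × $140 = $6,272.00
Document review: 42.4 × $180 = $7,632.00
Subtotal: $88,550.00
Less 10.5% discount: −$9,297.75
Total: $88,550.00 − $9,297.75 = $79,252.25

$79,252.25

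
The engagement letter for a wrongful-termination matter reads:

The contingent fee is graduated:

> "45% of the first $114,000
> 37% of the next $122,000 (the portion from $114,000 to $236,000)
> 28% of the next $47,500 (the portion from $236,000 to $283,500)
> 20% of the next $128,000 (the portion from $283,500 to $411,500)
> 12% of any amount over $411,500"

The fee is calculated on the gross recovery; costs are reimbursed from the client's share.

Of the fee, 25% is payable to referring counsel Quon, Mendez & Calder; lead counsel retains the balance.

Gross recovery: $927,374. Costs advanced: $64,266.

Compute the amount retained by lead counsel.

$147,933.66

Fee base is the gross recovery, $927,374; costs are reimbursed separately.
First $114,000 at 45% = $51,300.00
Next $122,000 at 37% = $45,140.00
Next $47,500 at 28% = $13,300.00
Next $128,000 at 20% = $25,600.00
Remaining $515,874 at 12% = $61,904.88
Fee: $51,300.00 + $45,140.00 + $13,300.00 + $25,600.00 + $61,904.88 = $197,244.88
Referral share: 25% of $197,244.88 = $49,311.22; lead counsel retains $197,244.88 − $49,311.22 = $147,933.66.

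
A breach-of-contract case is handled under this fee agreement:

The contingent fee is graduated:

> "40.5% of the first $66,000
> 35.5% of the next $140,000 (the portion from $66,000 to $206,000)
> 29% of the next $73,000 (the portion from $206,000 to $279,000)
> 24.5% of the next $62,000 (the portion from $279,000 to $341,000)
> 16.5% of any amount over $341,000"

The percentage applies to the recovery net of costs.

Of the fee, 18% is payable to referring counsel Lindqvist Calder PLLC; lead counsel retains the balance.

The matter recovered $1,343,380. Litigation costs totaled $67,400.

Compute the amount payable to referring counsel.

$48,071.11

Fee base (net of costs): $1,343,380 − $67,400 = $1,275,980
First $66,000 at 40.5% = $26,730.00
Next $140,000 at 35.5% = $49,700.00
Next $73,000 at 29% = $21,170.00
Next $62,000 at 24.5% = $15,190.00
Remaining $934,980 at 16.5% = $154,271.70
Fee: $26,730.00 + $49,700.00 + $21,170.00 + $15,190.00 + $154,271.70 = $267,061.70
Referral share: 18% of $267,061.70 = $48,071.11; lead counsel retains $267,061.70 − $48,071.11 = $218,990.59.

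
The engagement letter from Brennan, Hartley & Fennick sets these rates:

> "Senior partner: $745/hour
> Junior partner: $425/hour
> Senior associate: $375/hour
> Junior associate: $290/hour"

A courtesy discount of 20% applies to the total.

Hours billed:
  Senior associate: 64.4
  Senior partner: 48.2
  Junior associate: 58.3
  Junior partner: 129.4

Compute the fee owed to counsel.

$105,568.80

Senior partner: 48.2 × $745 = $35,909.00
Junior partner: 129.4 × $425 = $54,995.00
Senior associate: 64.4 × $375 = $24,150.00
Junior associate: 58.3 × $290 = $16,907.00
Subtotal: $131,961.00
Less 20% discount: −$26,392.20
Total: $131,961.00 − $26,392.20 = $105,568.80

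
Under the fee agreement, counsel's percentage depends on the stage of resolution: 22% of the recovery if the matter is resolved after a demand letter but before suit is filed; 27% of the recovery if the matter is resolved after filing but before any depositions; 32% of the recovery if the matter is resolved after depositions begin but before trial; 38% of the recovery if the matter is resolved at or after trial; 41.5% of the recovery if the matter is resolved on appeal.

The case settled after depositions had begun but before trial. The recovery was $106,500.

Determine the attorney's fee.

$34,080.00

The matter settled after depositions had begun but before trial, so the 32% rate applies.
$106,500 × 32% = $34,080.00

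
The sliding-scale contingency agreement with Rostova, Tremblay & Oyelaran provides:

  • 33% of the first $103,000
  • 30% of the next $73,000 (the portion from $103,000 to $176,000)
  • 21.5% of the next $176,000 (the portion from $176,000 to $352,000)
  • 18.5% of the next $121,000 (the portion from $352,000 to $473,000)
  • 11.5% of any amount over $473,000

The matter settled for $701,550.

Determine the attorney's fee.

First $103,000 at 33% = $33,990.00
Next $73,000 at 30% = $21,900.00
Next $176,000 at 21.5% = $37,840.00
Next $121,000 at 18.5% = $22,385.00
Remaining $228,550 at 11.5% = $26,283.25
Fee: $33,990.00 + $21,900.00 + $37,840.00 + $22,385.00 + $26,283.25 = $142,398.25

$142,398.25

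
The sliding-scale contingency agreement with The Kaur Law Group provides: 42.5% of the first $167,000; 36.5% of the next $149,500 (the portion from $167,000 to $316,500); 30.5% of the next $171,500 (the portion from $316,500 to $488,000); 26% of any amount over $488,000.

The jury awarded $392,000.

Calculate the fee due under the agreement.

$148,570.00

First $167,000 at 42.5% = $70,975.00
Next $149,500 at 36.5% = $54,567.50
Remaining $75,500 at 30.5% = $23,027.50
Fee: $70,975.00 + $54,567.50 + $23,027.50 = $148,570.00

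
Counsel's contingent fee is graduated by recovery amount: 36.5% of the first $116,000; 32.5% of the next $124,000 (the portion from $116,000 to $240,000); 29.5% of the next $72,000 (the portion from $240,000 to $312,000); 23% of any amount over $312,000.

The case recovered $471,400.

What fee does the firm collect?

First $116,000 at 36.5% = $42,340.00
Next $124,000 at 32.5% = $40,300.00
Next $72,000 at 29.5% = $21,240.00
Remaining $159,400 at 23% = $36,662.00
Fee: $42,340.00 + $40,300.00 + $21,240.00 + $36,662.00 = $140,542.00

$140,542.00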